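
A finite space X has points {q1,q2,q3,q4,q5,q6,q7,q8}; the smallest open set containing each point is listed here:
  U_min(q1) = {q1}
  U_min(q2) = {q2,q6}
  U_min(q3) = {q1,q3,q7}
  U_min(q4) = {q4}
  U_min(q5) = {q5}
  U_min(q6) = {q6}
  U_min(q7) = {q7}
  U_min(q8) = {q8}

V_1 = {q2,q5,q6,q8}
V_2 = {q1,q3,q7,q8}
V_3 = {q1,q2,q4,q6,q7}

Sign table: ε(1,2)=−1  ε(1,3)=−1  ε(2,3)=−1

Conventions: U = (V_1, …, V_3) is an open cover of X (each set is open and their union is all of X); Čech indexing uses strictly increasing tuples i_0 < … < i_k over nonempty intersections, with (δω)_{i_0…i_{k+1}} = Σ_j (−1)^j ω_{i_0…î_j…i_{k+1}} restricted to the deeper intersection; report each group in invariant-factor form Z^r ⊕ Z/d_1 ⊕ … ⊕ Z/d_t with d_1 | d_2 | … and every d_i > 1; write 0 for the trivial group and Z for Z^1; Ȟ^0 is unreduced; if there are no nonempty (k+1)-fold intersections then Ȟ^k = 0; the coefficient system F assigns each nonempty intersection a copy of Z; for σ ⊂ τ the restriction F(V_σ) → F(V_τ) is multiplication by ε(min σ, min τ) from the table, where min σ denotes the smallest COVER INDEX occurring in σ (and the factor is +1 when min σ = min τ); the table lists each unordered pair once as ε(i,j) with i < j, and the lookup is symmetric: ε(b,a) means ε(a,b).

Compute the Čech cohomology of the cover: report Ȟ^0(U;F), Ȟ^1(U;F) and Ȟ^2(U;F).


Ȟ^0 = 0, Ȟ^1 = Z/2, Ȟ^2 = 0

nonempty intersections:
  V12={q8} V13={q2,q6} V23={q1,q7}
C dims 3,3; δ0: rk 3, SNF 1^2·2
Ȟ^0: (3−3)−0=0 ⇒ 0
Ȟ^1: (3−0)−3=0 plus torsion [2] ⇒ Z/2
Ȟ^2: (0−0)−0=0 ⇒ 0


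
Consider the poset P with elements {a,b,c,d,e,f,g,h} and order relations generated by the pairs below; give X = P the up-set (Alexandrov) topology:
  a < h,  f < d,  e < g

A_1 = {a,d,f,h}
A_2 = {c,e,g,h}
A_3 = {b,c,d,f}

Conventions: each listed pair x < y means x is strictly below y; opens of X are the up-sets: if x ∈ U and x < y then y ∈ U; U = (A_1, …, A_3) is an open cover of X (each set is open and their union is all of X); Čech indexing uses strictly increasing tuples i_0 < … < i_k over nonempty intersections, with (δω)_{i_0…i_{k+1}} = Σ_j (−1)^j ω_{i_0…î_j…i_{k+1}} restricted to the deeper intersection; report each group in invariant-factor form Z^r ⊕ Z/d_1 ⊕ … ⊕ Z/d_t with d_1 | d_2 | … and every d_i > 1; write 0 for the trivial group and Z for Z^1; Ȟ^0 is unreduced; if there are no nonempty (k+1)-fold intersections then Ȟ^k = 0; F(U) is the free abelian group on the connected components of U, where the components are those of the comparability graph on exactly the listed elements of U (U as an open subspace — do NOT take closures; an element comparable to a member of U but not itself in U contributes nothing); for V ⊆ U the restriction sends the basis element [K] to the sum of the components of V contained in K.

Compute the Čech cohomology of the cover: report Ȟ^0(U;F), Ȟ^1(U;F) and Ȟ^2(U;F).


Ȟ^0 = Z^5, Ȟ^1 = 0, Ȟ^2 = 0

nonempty intersections:
  A12={h} A13={d,f} A23={c}
components per intersection:
  A1: {a,h} {d,f}
  A2: {c} {e,g} {h}
  A3: {b} {c} {d,f}
  A12: {h}
  A13: {d,f}
  A23: {c}
C dims 8,3; δ0: rk 3, SNF 1^3
Ȟ^0: (8−3)−0=5 ⇒ Z^5
Ȟ^1: (3−0)−3=0 ⇒ 0
Ȟ^2: (0−0)−0=0 ⇒ 0


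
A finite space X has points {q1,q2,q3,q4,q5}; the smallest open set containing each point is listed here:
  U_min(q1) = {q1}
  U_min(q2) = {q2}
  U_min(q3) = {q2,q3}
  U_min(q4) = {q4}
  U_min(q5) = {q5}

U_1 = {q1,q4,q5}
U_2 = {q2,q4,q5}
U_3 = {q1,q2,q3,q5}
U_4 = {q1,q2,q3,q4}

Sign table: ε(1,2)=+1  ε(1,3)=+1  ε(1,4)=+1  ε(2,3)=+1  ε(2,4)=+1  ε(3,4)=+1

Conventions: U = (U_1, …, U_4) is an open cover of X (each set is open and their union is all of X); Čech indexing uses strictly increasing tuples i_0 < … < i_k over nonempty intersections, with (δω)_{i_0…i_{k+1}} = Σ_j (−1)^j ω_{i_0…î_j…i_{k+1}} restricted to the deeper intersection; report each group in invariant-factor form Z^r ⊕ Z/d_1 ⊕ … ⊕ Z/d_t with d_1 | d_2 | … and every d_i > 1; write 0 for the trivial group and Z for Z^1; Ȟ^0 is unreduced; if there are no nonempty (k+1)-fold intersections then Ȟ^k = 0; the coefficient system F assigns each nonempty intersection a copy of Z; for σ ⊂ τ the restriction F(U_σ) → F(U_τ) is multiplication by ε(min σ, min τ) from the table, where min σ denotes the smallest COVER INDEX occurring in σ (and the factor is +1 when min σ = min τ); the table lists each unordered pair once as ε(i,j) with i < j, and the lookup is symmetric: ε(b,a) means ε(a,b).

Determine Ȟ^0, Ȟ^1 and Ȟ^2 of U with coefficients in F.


nerve simplices:
  U12={q4,q5} U13={q1,q5} U14={q1,q4} U23={q2,q5} U24={q2,q4} U34={q1,q2,q3}
  U123={q5} U124={q4} U134={q1} U234={q2}
C dims 4,6,4; δ0: rk 3, SNF 1^3; δ1: rk 3, SNF 1^3
degree 0: 4−3−0 = 1 → Ȟ^0 ≅ Z
degree 1: 6−3−3 = 0 → Ȟ^1 ≅ 0
degree 2: 4−0−3 = 1 → Ȟ^2 ≅ Z

Ȟ^0(U;F) ≅ Z, Ȟ^1(U;F) ≅ 0 and Ȟ^2(U;F) ≅ Z


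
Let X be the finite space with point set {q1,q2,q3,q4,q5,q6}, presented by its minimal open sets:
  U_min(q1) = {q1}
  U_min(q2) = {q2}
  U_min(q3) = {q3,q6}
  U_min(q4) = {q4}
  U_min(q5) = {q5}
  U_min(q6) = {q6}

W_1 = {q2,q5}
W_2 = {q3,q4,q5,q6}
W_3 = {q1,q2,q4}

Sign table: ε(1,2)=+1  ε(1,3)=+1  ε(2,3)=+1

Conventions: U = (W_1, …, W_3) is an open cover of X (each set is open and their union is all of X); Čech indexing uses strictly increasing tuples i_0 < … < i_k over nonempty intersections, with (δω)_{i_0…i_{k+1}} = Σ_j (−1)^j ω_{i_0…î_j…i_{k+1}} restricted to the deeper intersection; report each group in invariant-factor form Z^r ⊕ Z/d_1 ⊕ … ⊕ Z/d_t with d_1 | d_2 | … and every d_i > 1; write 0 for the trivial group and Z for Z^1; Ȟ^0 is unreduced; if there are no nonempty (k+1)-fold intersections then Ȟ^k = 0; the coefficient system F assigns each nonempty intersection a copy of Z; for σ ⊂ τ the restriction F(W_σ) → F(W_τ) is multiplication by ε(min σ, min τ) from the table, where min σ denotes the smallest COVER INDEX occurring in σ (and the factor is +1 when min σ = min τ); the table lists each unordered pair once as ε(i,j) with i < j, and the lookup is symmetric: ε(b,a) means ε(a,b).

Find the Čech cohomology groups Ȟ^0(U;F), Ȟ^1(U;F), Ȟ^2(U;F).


nonempty intersections:
  W12={q5} W13={q2} W23={q4}
C dims 3,3; δ0: rk 2, SNF 1^2
Ȟ^0: (3−2)−0=1 ⇒ Z
Ȟ^1: (3−0)−2=1 ⇒ Z
Ȟ^2: (0−0)−0=0 ⇒ 0

Ȟ^0 ≅ Z, Ȟ^1 ≅ Z and Ȟ^2 ≅ 0


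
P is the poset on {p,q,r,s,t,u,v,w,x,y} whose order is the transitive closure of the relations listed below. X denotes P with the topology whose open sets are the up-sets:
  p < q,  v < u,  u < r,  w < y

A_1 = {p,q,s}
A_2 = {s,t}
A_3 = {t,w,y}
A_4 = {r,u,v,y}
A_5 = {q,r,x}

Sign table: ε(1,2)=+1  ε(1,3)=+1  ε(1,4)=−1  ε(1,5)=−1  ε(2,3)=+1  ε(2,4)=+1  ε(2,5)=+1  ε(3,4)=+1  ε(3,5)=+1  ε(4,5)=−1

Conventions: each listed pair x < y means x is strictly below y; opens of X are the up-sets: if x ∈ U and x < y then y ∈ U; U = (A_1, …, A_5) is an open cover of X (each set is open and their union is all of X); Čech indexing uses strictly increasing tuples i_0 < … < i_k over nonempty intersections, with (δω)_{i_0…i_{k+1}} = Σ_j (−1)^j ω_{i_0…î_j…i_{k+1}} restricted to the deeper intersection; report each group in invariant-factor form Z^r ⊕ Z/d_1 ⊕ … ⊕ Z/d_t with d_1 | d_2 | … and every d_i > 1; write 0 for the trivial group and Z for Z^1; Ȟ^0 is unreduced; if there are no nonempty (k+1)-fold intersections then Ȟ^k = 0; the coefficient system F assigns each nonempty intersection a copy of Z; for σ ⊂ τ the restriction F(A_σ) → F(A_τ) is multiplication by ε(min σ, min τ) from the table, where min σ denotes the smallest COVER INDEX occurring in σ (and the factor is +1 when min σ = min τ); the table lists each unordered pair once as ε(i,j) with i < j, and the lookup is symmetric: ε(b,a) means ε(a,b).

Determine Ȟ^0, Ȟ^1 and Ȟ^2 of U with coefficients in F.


nonempty overlaps:
  A12={s} A15={q} A23={t} A34={y} A45={r}
C dims 5,5; δ0: rk 4, SNF 1^4
degree 0: 5−4−0 = 1 → Ȟ^0 ≅ Z
degree 1: 5−0−4 = 1 → Ȟ^1 ≅ Z
degree 2: 0−0−0 = 0 → Ȟ^2 ≅ 0

Ȟ^0(U;F) ≅ Z,  Ȟ^1(U;F) ≅ Z,  Ȟ^2(U;F) ≅ 0


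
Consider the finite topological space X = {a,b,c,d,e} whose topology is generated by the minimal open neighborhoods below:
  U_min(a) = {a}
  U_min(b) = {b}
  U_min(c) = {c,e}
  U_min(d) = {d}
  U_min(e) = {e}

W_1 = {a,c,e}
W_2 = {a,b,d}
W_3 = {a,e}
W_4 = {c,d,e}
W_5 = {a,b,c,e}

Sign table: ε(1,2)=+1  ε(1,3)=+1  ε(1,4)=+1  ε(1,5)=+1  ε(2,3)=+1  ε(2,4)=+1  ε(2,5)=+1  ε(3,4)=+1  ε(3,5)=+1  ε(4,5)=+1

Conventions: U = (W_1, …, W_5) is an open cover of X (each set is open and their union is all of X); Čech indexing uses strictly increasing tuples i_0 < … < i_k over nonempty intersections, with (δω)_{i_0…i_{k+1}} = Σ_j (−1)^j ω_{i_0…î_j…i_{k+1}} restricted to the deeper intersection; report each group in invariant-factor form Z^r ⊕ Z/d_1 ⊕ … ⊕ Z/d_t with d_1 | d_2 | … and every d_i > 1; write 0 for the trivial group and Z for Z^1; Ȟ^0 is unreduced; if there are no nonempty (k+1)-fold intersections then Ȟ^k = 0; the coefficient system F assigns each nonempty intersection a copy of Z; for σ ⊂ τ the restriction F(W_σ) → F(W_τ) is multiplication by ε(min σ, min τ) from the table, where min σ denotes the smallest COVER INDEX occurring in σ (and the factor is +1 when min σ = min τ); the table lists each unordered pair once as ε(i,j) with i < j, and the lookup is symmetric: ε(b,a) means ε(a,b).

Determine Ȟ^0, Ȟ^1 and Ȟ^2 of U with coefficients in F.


Ȟ^0 ≅ Z, Ȟ^1 ≅ Z, Ȟ^2 ≅ 0

nerve of the cover:
  W12={a} W13={a,e} W14={c,e} W15={a,c,e} W23={a} W24={d} W25={a,b} W34={e} W35={a,e} W45={c,e}
  W123={a} W125={a} W134={e} W135={a,e} W145={c,e} W235={a} W345={e}
  W1235={a} W1345={e}
C dims 5,10,7,2; δ0: rk 4, SNF 1^4; δ1: rk 5, SNF 1^5; δ2: rk 2, SNF 1^2
Ȟ^0 = (5 − 4) − 0 = 1, so Ȟ^0 ≅ Z
Ȟ^1 = (10 − 5) − 4 = 1, so Ȟ^1 ≅ Z
Ȟ^2 = (7 − 2) − 5 = 0, so Ȟ^2 ≅ 0


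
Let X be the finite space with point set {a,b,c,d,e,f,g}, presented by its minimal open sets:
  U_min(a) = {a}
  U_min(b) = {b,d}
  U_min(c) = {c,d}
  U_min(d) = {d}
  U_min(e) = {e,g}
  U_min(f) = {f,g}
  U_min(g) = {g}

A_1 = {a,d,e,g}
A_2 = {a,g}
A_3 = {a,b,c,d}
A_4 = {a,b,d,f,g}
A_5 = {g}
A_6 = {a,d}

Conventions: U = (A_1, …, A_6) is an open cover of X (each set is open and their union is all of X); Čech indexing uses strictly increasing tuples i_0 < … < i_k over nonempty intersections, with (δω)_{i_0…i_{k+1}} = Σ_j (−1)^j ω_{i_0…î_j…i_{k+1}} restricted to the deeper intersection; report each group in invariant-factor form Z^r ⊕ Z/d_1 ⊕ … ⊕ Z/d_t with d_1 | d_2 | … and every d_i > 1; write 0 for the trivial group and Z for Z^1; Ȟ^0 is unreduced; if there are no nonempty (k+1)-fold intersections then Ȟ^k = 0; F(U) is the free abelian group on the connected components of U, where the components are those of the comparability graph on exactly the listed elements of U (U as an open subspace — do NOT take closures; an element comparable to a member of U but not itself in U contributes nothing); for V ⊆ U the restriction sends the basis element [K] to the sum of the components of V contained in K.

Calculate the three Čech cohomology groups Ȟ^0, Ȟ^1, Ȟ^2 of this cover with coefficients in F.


cover nerve:
  A12={a,g} A13={a,d} A14={a,d,g} A15={g} A16={a,d} A23={a} A24={a,g} A25={g} A26={a} A34={a,b,d} A36={a,d} A45={g} A46={a,d}
  A123={a} A124={a,g} A125={g} A126={a} A134={a,d} A136={a,d} A145={g} A146={a,d} A234={a} A236={a} A245={g} A246={a} A346={a,d}
  A1234={a} A1236={a} A1245={g} A1246={a} A1346={a,d} A2346={a}
  A12346={a}
components per intersection:
  A1: {a} {d} {e,g}
  A2: {a} {g}
  A3: {a} {b,c,d}
  A4: {a} {b,d} {f,g}
  A5: {g}
  A6: {a} {d}
  A12: {a} {g}
  A13: {a} {d}
  A14: {a} {d} {g}
  A15: {g}
  A16: {a} {d}
  A23: {a}
  A24: {a} {g}
  A25: {g}
  A26: {a}
  A34: {a} {b,d}
  A36: {a} {d}
  A45: {g}
  A46: {a} {d}
  A123: {a}
  A124: {a} {g}
  A125: {g}
  A126: {a}
  A134: {a} {d}
  A136: {a} {d}
  A145: {g}
  A146: {a} {d}
  A234: {a}
  A236: {a}
  A245: {g}
  A246: {a}
  A346: {a} {d}
  A1234: {a}
  A1236: {a}
  A1245: {g}
  A1246: {a}
  A1346: {a} {d}
  A2346: {a}
  A12346: {a}
C dims 13,22,18,7; δ0: rk 10, SNF 1^10; δ1: rk 12, SNF 1^12; δ2: rk 6, SNF 1^6
Ȟ^0: (13−10)−0=3 ⇒ Z^3
Ȟ^1: (22−12)−10=0 ⇒ 0
Ȟ^2: (18−6)−12=0 ⇒ 0

Ȟ^0 ≅ Z^3, Ȟ^1 ≅ 0 and Ȟ^2 ≅ 0


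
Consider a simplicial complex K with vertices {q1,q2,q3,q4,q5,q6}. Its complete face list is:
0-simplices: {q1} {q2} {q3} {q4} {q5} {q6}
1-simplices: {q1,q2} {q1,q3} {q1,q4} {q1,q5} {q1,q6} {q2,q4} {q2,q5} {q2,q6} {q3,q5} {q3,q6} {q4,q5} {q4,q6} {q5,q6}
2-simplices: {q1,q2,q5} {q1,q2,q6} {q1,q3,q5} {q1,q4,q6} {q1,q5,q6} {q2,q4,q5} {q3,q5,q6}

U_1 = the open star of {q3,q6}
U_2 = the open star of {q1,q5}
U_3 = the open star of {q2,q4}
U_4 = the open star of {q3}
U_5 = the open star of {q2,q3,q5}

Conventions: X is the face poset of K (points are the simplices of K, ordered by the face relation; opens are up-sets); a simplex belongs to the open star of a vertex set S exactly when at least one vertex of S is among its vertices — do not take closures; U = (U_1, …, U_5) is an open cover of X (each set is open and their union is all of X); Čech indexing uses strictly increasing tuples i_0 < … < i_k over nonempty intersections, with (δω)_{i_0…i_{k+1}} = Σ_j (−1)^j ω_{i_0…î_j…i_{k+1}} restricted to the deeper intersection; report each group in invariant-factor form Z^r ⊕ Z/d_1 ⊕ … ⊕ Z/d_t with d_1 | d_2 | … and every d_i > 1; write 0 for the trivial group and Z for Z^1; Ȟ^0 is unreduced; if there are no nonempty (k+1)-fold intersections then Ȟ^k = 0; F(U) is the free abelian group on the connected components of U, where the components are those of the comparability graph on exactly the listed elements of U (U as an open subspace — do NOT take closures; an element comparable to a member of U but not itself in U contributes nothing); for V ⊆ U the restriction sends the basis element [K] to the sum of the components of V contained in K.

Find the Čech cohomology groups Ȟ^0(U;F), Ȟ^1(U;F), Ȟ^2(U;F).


Ȟ^0 ≅ Z, Ȟ^1 ≅ Z, Ȟ^2 ≅ 0

intersection data:
  U1={{q3},{q6},{q1,q3},{q1,q6},{q2,q6},{q3,q5},{q3,q6},{q4,q6},{q5,q6},{q1,q2,q6},{q1,q3,q5},{q1,q4,q6},{q1,q5,q6},{q3,q5,q6}} U2={{q1},{q5},{q1,q2},{q1,q3},{q1,q4},{q1,q5},{q1,q6},{q2,q5},{q3,q5},{q4,q5},{q5,q6},{q1,q2,q5},{q1,q2,q6},{q1,q3,q5},{q1,q4,q6},{q1,q5,q6},{q2,q4,q5},{q3,q5,q6}} U3={{q2},{q4},{q1,q2},{q1,q4},{q2,q4},{q2,q5},{q2,q6},{q4,q5},{q4,q6},{q1,q2,q5},{q1,q2,q6},{q1,q4,q6},{q2,q4,q5}} U4={{q3},{q1,q3},{q3,q5},{q3,q6},{q1,q3,q5},{q3,q5,q6}} U5={{q2},{q3},{q5},{q1,q2},{q1,q3},{q1,q5},{q2,q4},{q2,q5},{q2,q6},{q3,q5},{q3,q6},{q4,q5},{q5,q6},{q1,q2,q5},{q1,q2,q6},{q1,q3,q5},{q1,q5,q6},{q2,q4,q5},{q3,q5,q6}}
  U12={{q1,q3},{q1,q6},{q3,q5},{q5,q6},{q1,q2,q6},{q1,q3,q5},{q1,q4,q6},{q1,q5,q6},{q3,q5,q6}} U13={{q2,q6},{q4,q6},{q1,q2,q6},{q1,q4,q6}} U14={{q3},{q1,q3},{q3,q5},{q3,q6},{q1,q3,q5},{q3,q5,q6}} U15={{q3},{q1,q3},{q2,q6},{q3,q5},{q3,q6},{q5,q6},{q1,q2,q6},{q1,q3,q5},{q1,q5,q6},{q3,q5,q6}} U23={{q1,q2},{q1,q4},{q2,q5},{q4,q5},{q1,q2,q5},{q1,q2,q6},{q1,q4,q6},{q2,q4,q5}} U24={{q1,q3},{q3,q5},{q1,q3,q5},{q3,q5,q6}} U25={{q5},{q1,q2},{q1,q3},{q1,q5},{q2,q5},{q3,q5},{q4,q5},{q5,q6},{q1,q2,q5},{q1,q2,q6},{q1,q3,q5},{q1,q5,q6},{q2,q4,q5},{q3,q5,q6}} U35={{q2},{q1,q2},{q2,q4},{q2,q5},{q2,q6},{q4,q5},{q1,q2,q5},{q1,q2,q6},{q2,q4,q5}} U45={{q3},{q1,q3},{q3,q5},{q3,q6},{q1,q3,q5},{q3,q5,q6}}
  U123={{q1,q2,q6},{q1,q4,q6}} U124={{q1,q3},{q3,q5},{q1,q3,q5},{q3,q5,q6}} U125={{q1,q3},{q3,q5},{q5,q6},{q1,q2,q6},{q1,q3,q5},{q1,q5,q6},{q3,q5,q6}} U135={{q2,q6},{q1,q2,q6}} U145={{q3},{q1,q3},{q3,q5},{q3,q6},{q1,q3,q5},{q3,q5,q6}} U235={{q1,q2},{q2,q5},{q4,q5},{q1,q2,q5},{q1,q2,q6},{q2,q4,q5}} U245={{q1,q3},{q3,q5},{q1,q3,q5},{q3,q5,q6}}
  U1235={{q1,q2,q6}} U1245={{q1,q3},{q3,q5},{q1,q3,q5},{q3,q5,q6}}
components per intersection:
  U1: {{q3},{q6},{q1,q3},{q1,q6},{q2,q6},{q3,q5},{q3,q6},{q4,q6},{q5,q6},{q1,q2,q6},{q1,q3,q5},{q1,q4,q6},{q1,q5,q6},{q3,q5,q6}}
  U2: {{q1},{q5},{q1,q2},{q1,q3},{q1,q4},{q1,q5},{q1,q6},{q2,q5},{q3,q5},{q4,q5},{q5,q6},{q1,q2,q5},{q1,q2,q6},{q1,q3,q5},{q1,q4,q6},{q1,q5,q6},{q2,q4,q5},{q3,q5,q6}}
  U3: {{q2},{q4},{q1,q2},{q1,q4},{q2,q4},{q2,q5},{q2,q6},{q4,q5},{q4,q6},{q1,q2,q5},{q1,q2,q6},{q1,q4,q6},{q2,q4,q5}}
  U4: {{q3},{q1,q3},{q3,q5},{q3,q6},{q1,q3,q5},{q3,q5,q6}}
  U5: {{q2},{q3},{q5},{q1,q2},{q1,q3},{q1,q5},{q2,q4},{q2,q5},{q2,q6},{q3,q5},{q3,q6},{q4,q5},{q5,q6},{q1,q2,q5},{q1,q2,q6},{q1,q3,q5},{q1,q5,q6},{q2,q4,q5},{q3,q5,q6}}
  U12: {{q1,q3},{q1,q6},{q3,q5},{q5,q6},{q1,q2,q6},{q1,q3,q5},{q1,q4,q6},{q1,q5,q6},{q3,q5,q6}}
  U13: {{q2,q6},{q1,q2,q6}} {{q4,q6},{q1,q4,q6}}
  U14: {{q3},{q1,q3},{q3,q5},{q3,q6},{q1,q3,q5},{q3,q5,q6}}
  U15: {{q3},{q1,q3},{q3,q5},{q3,q6},{q5,q6},{q1,q3,q5},{q1,q5,q6},{q3,q5,q6}} {{q2,q6},{q1,q2,q6}}
  U23: {{q1,q2},{q2,q5},{q4,q5},{q1,q2,q5},{q1,q2,q6},{q2,q4,q5}} {{q1,q4},{q1,q4,q6}}
  U24: {{q1,q3},{q3,q5},{q1,q3,q5},{q3,q5,q6}}
  U25: {{q5},{q1,q2},{q1,q3},{q1,q5},{q2,q5},{q3,q5},{q4,q5},{q5,q6},{q1,q2,q5},{q1,q2,q6},{q1,q3,q5},{q1,q5,q6},{q2,q4,q5},{q3,q5,q6}}
  U35: {{q2},{q1,q2},{q2,q4},{q2,q5},{q2,q6},{q4,q5},{q1,q2,q5},{q1,q2,q6},{q2,q4,q5}}
  U45: {{q3},{q1,q3},{q3,q5},{q3,q6},{q1,q3,q5},{q3,q5,q6}}
  U123: {{q1,q2,q6}} {{q1,q4,q6}}
  U124: {{q1,q3},{q3,q5},{q1,q3,q5},{q3,q5,q6}}
  U125: {{q1,q3},{q3,q5},{q5,q6},{q1,q3,q5},{q1,q5,q6},{q3,q5,q6}} {{q1,q2,q6}}
  U135: {{q2,q6},{q1,q2,q6}}
  U145: {{q3},{q1,q3},{q3,q5},{q3,q6},{q1,q3,q5},{q3,q5,q6}}
  U235: {{q1,q2},{q2,q5},{q4,q5},{q1,q2,q5},{q1,q2,q6},{q2,q4,q5}}
  U245: {{q1,q3},{q3,q5},{q1,q3,q5},{q3,q5,q6}}
  U1235: {{q1,q2,q6}}
  U1245: {{q1,q3},{q3,q5},{q1,q3,q5},{q3,q5,q6}}
C dims 5,12,9,2; δ0: rk 4, SNF 1^4; δ1: rk 7, SNF 1^7; δ2: rk 2, SNF 1^2
Ȟ^0 = (5 − 4) − 0 = 1, so Ȟ^0 ≅ Z
Ȟ^1 = (12 − 7) − 4 = 1, so Ȟ^1 ≅ Z
Ȟ^2 = (9 − 2) − 7 = 0, so Ȟ^2 ≅ 0


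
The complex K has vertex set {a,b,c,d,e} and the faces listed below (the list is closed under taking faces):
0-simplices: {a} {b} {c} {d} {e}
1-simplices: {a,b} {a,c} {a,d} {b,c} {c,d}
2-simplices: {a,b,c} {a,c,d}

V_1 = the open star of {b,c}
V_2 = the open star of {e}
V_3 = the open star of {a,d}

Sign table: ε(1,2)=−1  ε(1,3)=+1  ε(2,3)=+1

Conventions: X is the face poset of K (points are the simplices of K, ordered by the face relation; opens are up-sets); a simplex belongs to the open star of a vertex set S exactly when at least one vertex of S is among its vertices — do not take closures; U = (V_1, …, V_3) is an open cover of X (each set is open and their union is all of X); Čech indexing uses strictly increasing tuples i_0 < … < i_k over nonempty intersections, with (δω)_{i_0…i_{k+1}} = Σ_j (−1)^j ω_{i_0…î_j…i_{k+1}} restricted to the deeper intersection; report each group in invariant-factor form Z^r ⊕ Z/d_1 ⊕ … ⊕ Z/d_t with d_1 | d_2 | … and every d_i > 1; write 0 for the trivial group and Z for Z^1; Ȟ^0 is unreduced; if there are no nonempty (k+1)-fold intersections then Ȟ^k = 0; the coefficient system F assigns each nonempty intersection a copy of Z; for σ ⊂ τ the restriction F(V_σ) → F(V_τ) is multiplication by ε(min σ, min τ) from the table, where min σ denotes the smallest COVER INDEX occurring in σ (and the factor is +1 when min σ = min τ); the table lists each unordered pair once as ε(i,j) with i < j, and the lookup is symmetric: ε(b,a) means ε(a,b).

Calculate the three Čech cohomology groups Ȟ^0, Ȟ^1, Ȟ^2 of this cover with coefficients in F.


intersection data:
  V1={{b},{c},{a,b},{a,c},{b,c},{c,d},{a,b,c},{a,c,d}} V2={{e}} V3={{a},{d},{a,b},{a,c},{a,d},{c,d},{a,b,c},{a,c,d}}
  V13={{a,b},{a,c},{c,d},{a,b,c},{a,c,d}}
C dims 3,1; δ0: rk 1, SNF 1^1
Ȟ^0 = (3 − 1) − 0 = 2, so Ȟ^0 ≅ Z^2
Ȟ^1 = (1 − 0) − 1 = 0, so Ȟ^1 ≅ 0
Ȟ^2 = (0 − 0) − 0 = 0, so Ȟ^2 ≅ 0

Ȟ^0 = Z^2; Ȟ^1 = 0; Ȟ^2 = 0


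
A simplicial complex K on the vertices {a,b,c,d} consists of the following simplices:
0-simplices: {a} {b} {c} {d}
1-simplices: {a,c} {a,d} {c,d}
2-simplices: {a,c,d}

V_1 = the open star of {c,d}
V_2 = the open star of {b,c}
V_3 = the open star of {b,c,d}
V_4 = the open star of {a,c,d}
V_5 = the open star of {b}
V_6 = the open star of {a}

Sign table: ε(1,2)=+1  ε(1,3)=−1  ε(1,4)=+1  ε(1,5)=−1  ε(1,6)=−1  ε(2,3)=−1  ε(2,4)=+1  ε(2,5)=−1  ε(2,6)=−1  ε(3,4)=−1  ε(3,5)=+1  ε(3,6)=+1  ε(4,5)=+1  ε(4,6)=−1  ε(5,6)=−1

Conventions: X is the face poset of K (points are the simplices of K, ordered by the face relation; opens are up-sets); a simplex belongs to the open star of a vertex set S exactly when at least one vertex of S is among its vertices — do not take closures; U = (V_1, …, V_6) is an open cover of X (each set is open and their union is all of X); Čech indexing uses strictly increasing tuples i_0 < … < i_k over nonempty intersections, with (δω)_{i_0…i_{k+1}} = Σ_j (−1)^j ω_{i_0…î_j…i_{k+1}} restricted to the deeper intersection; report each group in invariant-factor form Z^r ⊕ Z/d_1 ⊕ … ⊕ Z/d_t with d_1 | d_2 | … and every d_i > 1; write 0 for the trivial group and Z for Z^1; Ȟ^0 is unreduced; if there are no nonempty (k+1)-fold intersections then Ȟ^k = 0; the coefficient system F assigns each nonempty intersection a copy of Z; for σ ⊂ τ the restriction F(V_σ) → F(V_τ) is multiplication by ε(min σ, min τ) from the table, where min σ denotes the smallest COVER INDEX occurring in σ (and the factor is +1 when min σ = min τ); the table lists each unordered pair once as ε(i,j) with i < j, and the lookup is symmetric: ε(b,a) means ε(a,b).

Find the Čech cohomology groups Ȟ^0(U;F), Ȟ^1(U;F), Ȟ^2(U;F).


Ȟ^0 = Z; Ȟ^1 = 0; Ȟ^2 = 0

nerve simplices:
  V1={{c},{d},{a,c},{a,d},{c,d},{a,c,d}} V2={{b},{c},{a,c},{c,d},{a,c,d}} V3={{b},{c},{d},{a,c},{a,d},{c,d},{a,c,d}} V4={{a},{c},{d},{a,c},{a,d},{c,d},{a,c,d}} V5={{b}} V6={{a},{a,c},{a,d},{a,c,d}}
  V12={{c},{a,c},{c,d},{a,c,d}} V13={{c},{d},{a,c},{a,d},{c,d},{a,c,d}} V14={{c},{d},{a,c},{a,d},{c,d},{a,c,d}} V16={{a,c},{a,d},{a,c,d}} V23={{b},{c},{a,c},{c,d},{a,c,d}} V24={{c},{a,c},{c,d},{a,c,d}} V25={{b}} V26={{a,c},{a,c,d}} V34={{c},{d},{a,c},{a,d},{c,d},{a,c,d}} V35={{b}} V36={{a,c},{a,d},{a,c,d}} V46={{a},{a,c},{a,d},{a,c,d}}
  V123={{c},{a,c},{c,d},{a,c,d}} V124={{c},{a,c},{c,d},{a,c,d}} V126={{a,c},{a,c,d}} V134={{c},{d},{a,c},{a,d},{c,d},{a,c,d}} V136={{a,c},{a,d},{a,c,d}} V146={{a,c},{a,d},{a,c,d}} V234={{c},{a,c},{c,d},{a,c,d}} V235={{b}} V236={{a,c},{a,c,d}} V246={{a,c},{a,c,d}} V346={{a,c},{a,d},{a,c,d}}
  V1234={{c},{a,c},{c,d},{a,c,d}} V1236={{a,c},{a,c,d}} V1246={{a,c},{a,c,d}} V1346={{a,c},{a,d},{a,c,d}} V2346={{a,c},{a,c,d}}
  V12346={{a,c},{a,c,d}}
C dims 6,12,11,5; δ0: rk 5, SNF 1^5; δ1: rk 7, SNF 1^7; δ2: rk 4, SNF 1^4
degree 0: 6−5−0 = 1 → Ȟ^0 ≅ Z
degree 1: 12−7−5 = 0 → Ȟ^1 ≅ 0
degree 2: 11−4−7 = 0 → Ȟ^2 ≅ 0


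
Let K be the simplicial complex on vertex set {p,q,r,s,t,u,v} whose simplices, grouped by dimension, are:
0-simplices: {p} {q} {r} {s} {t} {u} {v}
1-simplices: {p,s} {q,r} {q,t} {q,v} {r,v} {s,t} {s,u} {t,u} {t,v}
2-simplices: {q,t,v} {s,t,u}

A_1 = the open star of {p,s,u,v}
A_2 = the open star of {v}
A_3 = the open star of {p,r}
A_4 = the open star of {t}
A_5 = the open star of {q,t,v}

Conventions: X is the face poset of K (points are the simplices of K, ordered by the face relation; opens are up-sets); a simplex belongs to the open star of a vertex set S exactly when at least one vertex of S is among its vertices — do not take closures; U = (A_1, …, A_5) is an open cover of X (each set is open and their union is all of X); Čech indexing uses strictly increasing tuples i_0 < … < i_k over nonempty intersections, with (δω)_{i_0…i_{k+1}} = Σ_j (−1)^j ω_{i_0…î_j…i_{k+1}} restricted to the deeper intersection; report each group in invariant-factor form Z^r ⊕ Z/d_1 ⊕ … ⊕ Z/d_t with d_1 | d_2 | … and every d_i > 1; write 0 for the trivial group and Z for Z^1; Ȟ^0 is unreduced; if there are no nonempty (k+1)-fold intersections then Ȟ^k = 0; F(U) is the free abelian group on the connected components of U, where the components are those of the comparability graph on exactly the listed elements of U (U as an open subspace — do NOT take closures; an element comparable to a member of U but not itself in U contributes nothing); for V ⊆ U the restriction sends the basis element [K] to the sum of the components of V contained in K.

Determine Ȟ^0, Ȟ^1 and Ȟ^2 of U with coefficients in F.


nonempty intersections:
  A1={{p},{s},{u},{v},{p,s},{q,v},{r,v},{s,t},{s,u},{t,u},{t,v},{q,t,v},{s,t,u}} A2={{v},{q,v},{r,v},{t,v},{q,t,v}} A3={{p},{r},{p,s},{q,r},{r,v}} A4={{t},{q,t},{s,t},{t,u},{t,v},{q,t,v},{s,t,u}} A5={{q},{t},{v},{q,r},{q,t},{q,v},{r,v},{s,t},{t,u},{t,v},{q,t,v},{s,t,u}}
  A12={{v},{q,v},{r,v},{t,v},{q,t,v}} A13={{p},{p,s},{r,v}} A14={{s,t},{t,u},{t,v},{q,t,v},{s,t,u}} A15={{v},{q,v},{r,v},{s,t},{t,u},{t,v},{q,t,v},{s,t,u}} A23={{r,v}} A24={{t,v},{q,t,v}} A25={{v},{q,v},{r,v},{t,v},{q,t,v}} A35={{q,r},{r,v}} A45={{t},{q,t},{s,t},{t,u},{t,v},{q,t,v},{s,t,u}}
  A123={{r,v}} A124={{t,v},{q,t,v}} A125={{v},{q,v},{r,v},{t,v},{q,t,v}} A135={{r,v}} A145={{s,t},{t,u},{t,v},{q,t,v},{s,t,u}} A235={{r,v}} A245={{t,v},{q,t,v}}
  A1235={{r,v}} A1245={{t,v},{q,t,v}}
components per intersection:
  A1: {{p},{s},{u},{p,s},{s,t},{s,u},{t,u},{s,t,u}} {{v},{q,v},{r,v},{t,v},{q,t,v}}
  A2: {{v},{q,v},{r,v},{t,v},{q,t,v}}
  A3: {{p},{p,s}} {{r},{q,r},{r,v}}
  A4: {{t},{q,t},{s,t},{t,u},{t,v},{q,t,v},{s,t,u}}
  A5: {{q},{t},{v},{q,r},{q,t},{q,v},{r,v},{s,t},{t,u},{t,v},{q,t,v},{s,t,u}}
  A12: {{v},{q,v},{r,v},{t,v},{q,t,v}}
  A13: {{p},{p,s}} {{r,v}}
  A14: {{s,t},{t,u},{s,t,u}} {{t,v},{q,t,v}}
  A15: {{v},{q,v},{r,v},{t,v},{q,t,v}} {{s,t},{t,u},{s,t,u}}
  A23: {{r,v}}
  A24: {{t,v},{q,t,v}}
  A25: {{v},{q,v},{r,v},{t,v},{q,t,v}}
  A35: {{q,r}} {{r,v}}
  A45: {{t},{q,t},{s,t},{t,u},{t,v},{q,t,v},{s,t,u}}
  A123: {{r,v}}
  A124: {{t,v},{q,t,v}}
  A125: {{v},{q,v},{r,v},{t,v},{q,t,v}}
  A135: {{r,v}}
  A145: {{s,t},{t,u},{s,t,u}} {{t,v},{q,t,v}}
  A235: {{r,v}}
  A245: {{t,v},{q,t,v}}
  A1235: {{r,v}}
  A1245: {{t,v},{q,t,v}}
C dims 7,13,8,2; δ0: rk 6, SNF 1^6; δ1: rk 6, SNF 1^6; δ2: rk 2, SNF 1^2
Ȟ^0: (7−6)−0=1 ⇒ Z
Ȟ^1: (13−6)−6=1 ⇒ Z
Ȟ^2: (8−2)−6=0 ⇒ 0

Ȟ^0(U;F) ≅ Z; Ȟ^1(U;F) ≅ Z; Ȟ^2(U;F) ≅ 0


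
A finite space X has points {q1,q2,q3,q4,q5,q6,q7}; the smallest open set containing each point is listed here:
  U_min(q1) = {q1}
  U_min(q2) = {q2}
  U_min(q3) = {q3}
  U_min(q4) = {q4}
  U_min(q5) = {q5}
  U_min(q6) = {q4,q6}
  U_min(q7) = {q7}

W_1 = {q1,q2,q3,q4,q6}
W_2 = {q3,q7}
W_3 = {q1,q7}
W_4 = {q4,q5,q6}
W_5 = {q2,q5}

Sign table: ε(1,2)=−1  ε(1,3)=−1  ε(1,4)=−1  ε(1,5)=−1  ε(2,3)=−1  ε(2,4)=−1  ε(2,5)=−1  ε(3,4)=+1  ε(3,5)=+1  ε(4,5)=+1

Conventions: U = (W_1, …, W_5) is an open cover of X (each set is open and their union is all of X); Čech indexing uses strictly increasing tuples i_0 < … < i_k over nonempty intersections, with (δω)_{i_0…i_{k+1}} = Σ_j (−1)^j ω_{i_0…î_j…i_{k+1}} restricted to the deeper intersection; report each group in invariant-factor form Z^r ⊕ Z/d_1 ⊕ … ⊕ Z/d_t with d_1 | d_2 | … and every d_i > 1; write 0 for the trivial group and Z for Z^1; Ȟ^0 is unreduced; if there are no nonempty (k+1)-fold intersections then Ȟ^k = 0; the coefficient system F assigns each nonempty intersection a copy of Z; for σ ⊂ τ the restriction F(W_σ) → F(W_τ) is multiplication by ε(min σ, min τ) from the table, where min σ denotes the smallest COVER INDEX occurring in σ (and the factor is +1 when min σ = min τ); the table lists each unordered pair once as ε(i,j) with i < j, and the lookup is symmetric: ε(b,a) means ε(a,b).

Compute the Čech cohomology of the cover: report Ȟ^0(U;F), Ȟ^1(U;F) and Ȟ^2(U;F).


nerve simplices:
  W12={q3} W13={q1} W14={q4,q6} W15={q2} W23={q7} W45={q5}
C dims 5,6; δ0: rk 5, SNF 1^4·2
degree 0: 5−5−0 = 0 → Ȟ^0 ≅ 0
degree 1: 6−0−5 = 1 plus torsion [2] → Ȟ^1 ≅ Z ⊕ Z/2
degree 2: 0−0−0 = 0 → Ȟ^2 ≅ 0

Ȟ^0(U;F) ≅ 0; Ȟ^1(U;F) ≅ Z ⊕ Z/2; Ȟ^2(U;F) ≅ 0


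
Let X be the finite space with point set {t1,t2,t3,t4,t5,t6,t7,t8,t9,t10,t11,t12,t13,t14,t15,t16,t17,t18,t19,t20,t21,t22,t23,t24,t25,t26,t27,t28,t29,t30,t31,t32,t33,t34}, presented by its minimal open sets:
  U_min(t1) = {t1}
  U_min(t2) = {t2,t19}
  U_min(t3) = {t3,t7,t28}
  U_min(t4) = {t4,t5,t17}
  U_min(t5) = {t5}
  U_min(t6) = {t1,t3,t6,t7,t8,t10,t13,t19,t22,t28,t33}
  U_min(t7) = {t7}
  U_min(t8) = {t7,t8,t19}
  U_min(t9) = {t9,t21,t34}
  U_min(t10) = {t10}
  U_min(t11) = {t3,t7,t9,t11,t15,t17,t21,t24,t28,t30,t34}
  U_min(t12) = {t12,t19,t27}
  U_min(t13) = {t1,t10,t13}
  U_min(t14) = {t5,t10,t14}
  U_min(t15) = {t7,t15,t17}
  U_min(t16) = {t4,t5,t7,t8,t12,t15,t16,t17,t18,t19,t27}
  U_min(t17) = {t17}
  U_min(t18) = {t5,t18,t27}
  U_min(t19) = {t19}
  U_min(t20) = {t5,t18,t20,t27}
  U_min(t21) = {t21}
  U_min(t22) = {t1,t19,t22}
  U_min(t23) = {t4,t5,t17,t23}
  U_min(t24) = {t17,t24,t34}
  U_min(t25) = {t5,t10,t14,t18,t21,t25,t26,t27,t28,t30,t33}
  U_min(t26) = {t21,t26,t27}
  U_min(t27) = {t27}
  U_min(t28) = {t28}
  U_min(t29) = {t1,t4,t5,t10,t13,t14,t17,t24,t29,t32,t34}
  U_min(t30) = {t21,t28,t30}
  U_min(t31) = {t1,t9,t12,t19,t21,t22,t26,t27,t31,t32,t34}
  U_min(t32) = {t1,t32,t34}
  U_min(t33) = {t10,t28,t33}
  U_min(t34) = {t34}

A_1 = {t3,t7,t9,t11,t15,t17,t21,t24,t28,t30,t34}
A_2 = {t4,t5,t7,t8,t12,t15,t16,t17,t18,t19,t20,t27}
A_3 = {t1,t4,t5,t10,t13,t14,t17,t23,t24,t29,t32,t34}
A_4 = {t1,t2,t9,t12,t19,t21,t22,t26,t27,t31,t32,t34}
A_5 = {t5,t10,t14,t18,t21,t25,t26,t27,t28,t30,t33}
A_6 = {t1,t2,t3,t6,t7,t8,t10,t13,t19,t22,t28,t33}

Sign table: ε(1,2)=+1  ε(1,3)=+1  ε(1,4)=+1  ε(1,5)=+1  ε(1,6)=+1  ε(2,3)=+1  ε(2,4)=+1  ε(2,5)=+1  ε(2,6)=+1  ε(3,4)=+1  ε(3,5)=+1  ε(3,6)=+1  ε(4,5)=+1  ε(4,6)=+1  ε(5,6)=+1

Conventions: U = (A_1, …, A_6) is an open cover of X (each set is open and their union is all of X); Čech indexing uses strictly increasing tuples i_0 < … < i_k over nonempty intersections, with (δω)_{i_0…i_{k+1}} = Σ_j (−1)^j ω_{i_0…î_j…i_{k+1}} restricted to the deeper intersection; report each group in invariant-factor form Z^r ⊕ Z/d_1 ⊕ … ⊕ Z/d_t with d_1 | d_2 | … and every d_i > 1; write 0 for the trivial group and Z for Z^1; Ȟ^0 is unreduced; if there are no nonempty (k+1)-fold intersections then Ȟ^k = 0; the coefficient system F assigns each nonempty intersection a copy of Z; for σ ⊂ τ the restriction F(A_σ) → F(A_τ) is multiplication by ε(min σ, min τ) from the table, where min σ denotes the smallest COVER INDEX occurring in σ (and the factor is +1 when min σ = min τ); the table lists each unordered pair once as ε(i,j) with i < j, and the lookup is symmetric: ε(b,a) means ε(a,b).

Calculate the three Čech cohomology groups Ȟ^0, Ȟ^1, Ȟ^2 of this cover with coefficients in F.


Ȟ^0 = Z; Ȟ^1 = 0; Ȟ^2 = Z/2

nonempty intersections:
  A12={t7,t15,t17} A13={t17,t24,t34} A14={t9,t21,t34} A15={t21,t28,t30} A16={t3,t7,t28} A23={t4,t5,t17} A24={t12,t19,t27} A25={t5,t18,t27} A26={t7,t8,t19} A34={t1,t32,t34} A35={t5,t10,t14} A36={t1,t10,t13} A45={t21,t26,t27} A46={t1,t2,t19,t22} A56={t10,t28,t33}
  A123={t17} A126={t7} A134={t34} A145={t21} A156={t28} A235={t5} A245={t27} A246={t19} A346={t1} A356={t10}
C dims 6,15,10; δ0: rk 5, SNF 1^5; δ1: rk 10, SNF 1^9·2
Ȟ^0: (6−5)−0=1 ⇒ Z
Ȟ^1: (15−10)−5=0 ⇒ 0
Ȟ^2: (10−0)−10=0 plus torsion [2] ⇒ Z/2


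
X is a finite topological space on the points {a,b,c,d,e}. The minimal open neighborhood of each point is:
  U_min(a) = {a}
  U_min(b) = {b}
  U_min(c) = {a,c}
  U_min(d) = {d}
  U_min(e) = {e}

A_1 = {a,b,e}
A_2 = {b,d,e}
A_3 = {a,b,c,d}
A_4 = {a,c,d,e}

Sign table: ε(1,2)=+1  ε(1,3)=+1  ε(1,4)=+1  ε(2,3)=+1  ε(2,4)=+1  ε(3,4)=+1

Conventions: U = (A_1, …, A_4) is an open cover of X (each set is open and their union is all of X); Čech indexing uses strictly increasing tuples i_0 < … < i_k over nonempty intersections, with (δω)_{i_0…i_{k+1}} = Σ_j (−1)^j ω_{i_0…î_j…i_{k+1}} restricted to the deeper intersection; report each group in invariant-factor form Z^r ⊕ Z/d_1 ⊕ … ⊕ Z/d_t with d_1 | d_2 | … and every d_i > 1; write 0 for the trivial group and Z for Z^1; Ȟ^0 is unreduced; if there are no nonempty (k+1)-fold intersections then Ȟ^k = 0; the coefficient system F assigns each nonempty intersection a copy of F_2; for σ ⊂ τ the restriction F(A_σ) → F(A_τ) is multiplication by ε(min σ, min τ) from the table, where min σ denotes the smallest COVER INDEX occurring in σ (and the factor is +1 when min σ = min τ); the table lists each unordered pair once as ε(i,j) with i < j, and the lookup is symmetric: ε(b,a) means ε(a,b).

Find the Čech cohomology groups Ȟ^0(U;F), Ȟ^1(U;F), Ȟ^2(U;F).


cover nerve:
  A12={b,e} A13={a,b} A14={a,e} A23={b,d} A24={d,e} A34={a,c,d}
  A123={b} A124={e} A134={a} A234={d}
C dims 4,6,4; δ0: rk_F2 3; δ1: rk_F2 3
Ȟ^0: (4−3)−0=1 ⇒ Z/2
Ȟ^1: (6−3)−3=0 ⇒ 0
Ȟ^2: (4−0)−3=1 ⇒ Z/2

Ȟ^0(U;F) ≅ Z/2, Ȟ^1(U;F) ≅ 0 and Ȟ^2(U;F) ≅ Z/2


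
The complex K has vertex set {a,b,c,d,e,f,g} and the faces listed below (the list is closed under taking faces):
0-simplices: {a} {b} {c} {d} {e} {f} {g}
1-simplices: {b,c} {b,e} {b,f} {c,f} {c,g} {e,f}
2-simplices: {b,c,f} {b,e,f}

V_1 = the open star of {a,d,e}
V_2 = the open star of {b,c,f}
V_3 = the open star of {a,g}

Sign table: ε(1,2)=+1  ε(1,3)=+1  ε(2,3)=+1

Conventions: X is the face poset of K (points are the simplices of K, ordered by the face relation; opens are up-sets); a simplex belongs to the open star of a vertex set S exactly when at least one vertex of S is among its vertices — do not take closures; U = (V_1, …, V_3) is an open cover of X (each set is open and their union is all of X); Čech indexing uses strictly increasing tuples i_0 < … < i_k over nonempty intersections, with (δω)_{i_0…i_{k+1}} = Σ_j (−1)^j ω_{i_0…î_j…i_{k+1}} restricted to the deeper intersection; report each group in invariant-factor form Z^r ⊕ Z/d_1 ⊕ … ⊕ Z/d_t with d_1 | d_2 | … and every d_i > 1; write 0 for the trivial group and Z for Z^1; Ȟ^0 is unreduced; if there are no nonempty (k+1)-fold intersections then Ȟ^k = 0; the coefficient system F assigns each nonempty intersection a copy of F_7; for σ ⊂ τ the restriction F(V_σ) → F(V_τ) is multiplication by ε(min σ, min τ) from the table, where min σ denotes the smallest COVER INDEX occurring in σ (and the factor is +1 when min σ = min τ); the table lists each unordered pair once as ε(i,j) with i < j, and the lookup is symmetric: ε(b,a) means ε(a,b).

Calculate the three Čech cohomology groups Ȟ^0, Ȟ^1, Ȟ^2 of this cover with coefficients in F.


cover nerve:
  V1={{a},{d},{e},{b,e},{e,f},{b,e,f}} V2={{b},{c},{f},{b,c},{b,e},{b,f},{c,f},{c,g},{e,f},{b,c,f},{b,e,f}} V3={{a},{g},{c,g}}
  V12={{b,e},{e,f},{b,e,f}} V13={{a}} V23={{c,g}}
C dims 3,3; δ0: rk_F7 2
Ȟ^0: (3−2)−0=1 ⇒ Z/7
Ȟ^1: (3−0)−2=1 ⇒ Z/7
Ȟ^2: (0−0)−0=0 ⇒ 0

Ȟ^0 = Z/7, Ȟ^1 = Z/7, Ȟ^2 = 0


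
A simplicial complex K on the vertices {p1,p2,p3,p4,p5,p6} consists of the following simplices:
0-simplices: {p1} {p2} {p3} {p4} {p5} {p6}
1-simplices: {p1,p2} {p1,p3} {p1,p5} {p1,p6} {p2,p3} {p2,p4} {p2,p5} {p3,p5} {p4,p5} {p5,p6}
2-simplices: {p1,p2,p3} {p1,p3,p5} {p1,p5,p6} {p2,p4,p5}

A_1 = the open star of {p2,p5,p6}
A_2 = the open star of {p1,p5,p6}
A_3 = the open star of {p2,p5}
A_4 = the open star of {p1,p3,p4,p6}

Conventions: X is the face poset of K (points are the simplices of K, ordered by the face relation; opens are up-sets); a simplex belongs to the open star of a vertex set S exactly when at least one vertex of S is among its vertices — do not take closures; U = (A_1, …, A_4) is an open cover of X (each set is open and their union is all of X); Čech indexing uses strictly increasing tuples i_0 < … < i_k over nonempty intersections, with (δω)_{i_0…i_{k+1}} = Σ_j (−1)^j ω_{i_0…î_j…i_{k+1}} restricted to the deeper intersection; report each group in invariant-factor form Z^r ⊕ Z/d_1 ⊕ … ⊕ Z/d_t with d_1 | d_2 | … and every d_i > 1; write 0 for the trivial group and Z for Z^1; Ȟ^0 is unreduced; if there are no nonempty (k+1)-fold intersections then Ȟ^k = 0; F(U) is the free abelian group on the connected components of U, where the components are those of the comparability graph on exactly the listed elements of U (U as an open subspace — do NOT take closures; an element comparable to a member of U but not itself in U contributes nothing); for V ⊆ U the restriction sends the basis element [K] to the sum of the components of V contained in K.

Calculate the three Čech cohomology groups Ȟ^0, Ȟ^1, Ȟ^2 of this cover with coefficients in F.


nerve of the cover:
  A1={{p2},{p5},{p6},{p1,p2},{p1,p5},{p1,p6},{p2,p3},{p2,p4},{p2,p5},{p3,p5},{p4,p5},{p5,p6},{p1,p2,p3},{p1,p3,p5},{p1,p5,p6},{p2,p4,p5}} A2={{p1},{p5},{p6},{p1,p2},{p1,p3},{p1,p5},{p1,p6},{p2,p5},{p3,p5},{p4,p5},{p5,p6},{p1,p2,p3},{p1,p3,p5},{p1,p5,p6},{p2,p4,p5}} A3={{p2},{p5},{p1,p2},{p1,p5},{p2,p3},{p2,p4},{p2,p5},{p3,p5},{p4,p5},{p5,p6},{p1,p2,p3},{p1,p3,p5},{p1,p5,p6},{p2,p4,p5}} A4={{p1},{p3},{p4},{p6},{p1,p2},{p1,p3},{p1,p5},{p1,p6},{p2,p3},{p2,p4},{p3,p5},{p4,p5},{p5,p6},{p1,p2,p3},{p1,p3,p5},{p1,p5,p6},{p2,p4,p5}}
  A12={{p5},{p6},{p1,p2},{p1,p5},{p1,p6},{p2,p5},{p3,p5},{p4,p5},{p5,p6},{p1,p2,p3},{p1,p3,p5},{p1,p5,p6},{p2,p4,p5}} A13={{p2},{p5},{p1,p2},{p1,p5},{p2,p3},{p2,p4},{p2,p5},{p3,p5},{p4,p5},{p5,p6},{p1,p2,p3},{p1,p3,p5},{p1,p5,p6},{p2,p4,p5}} A14={{p6},{p1,p2},{p1,p5},{p1,p6},{p2,p3},{p2,p4},{p3,p5},{p4,p5},{p5,p6},{p1,p2,p3},{p1,p3,p5},{p1,p5,p6},{p2,p4,p5}} A23={{p5},{p1,p2},{p1,p5},{p2,p5},{p3,p5},{p4,p5},{p5,p6},{p1,p2,p3},{p1,p3,p5},{p1,p5,p6},{p2,p4,p5}} A24={{p1},{p6},{p1,p2},{p1,p3},{p1,p5},{p1,p6},{p3,p5},{p4,p5},{p5,p6},{p1,p2,p3},{p1,p3,p5},{p1,p5,p6},{p2,p4,p5}} A34={{p1,p2},{p1,p5},{p2,p3},{p2,p4},{p3,p5},{p4,p5},{p5,p6},{p1,p2,p3},{p1,p3,p5},{p1,p5,p6},{p2,p4,p5}}
  A123={{p5},{p1,p2},{p1,p5},{p2,p5},{p3,p5},{p4,p5},{p5,p6},{p1,p2,p3},{p1,p3,p5},{p1,p5,p6},{p2,p4,p5}} A124={{p6},{p1,p2},{p1,p5},{p1,p6},{p3,p5},{p4,p5},{p5,p6},{p1,p2,p3},{p1,p3,p5},{p1,p5,p6},{p2,p4,p5}} A134={{p1,p2},{p1,p5},{p2,p3},{p2,p4},{p3,p5},{p4,p5},{p5,p6},{p1,p2,p3},{p1,p3,p5},{p1,p5,p6},{p2,p4,p5}} A234={{p1,p2},{p1,p5},{p3,p5},{p4,p5},{p5,p6},{p1,p2,p3},{p1,p3,p5},{p1,p5,p6},{p2,p4,p5}}
  A1234={{p1,p2},{p1,p5},{p3,p5},{p4,p5},{p5,p6},{p1,p2,p3},{p1,p3,p5},{p1,p5,p6},{p2,p4,p5}}
components per intersection:
  A1: {{p2},{p5},{p6},{p1,p2},{p1,p5},{p1,p6},{p2,p3},{p2,p4},{p2,p5},{p3,p5},{p4,p5},{p5,p6},{p1,p2,p3},{p1,p3,p5},{p1,p5,p6},{p2,p4,p5}}
  A2: {{p1},{p5},{p6},{p1,p2},{p1,p3},{p1,p5},{p1,p6},{p2,p5},{p3,p5},{p4,p5},{p5,p6},{p1,p2,p3},{p1,p3,p5},{p1,p5,p6},{p2,p4,p5}}
  A3: {{p2},{p5},{p1,p2},{p1,p5},{p2,p3},{p2,p4},{p2,p5},{p3,p5},{p4,p5},{p5,p6},{p1,p2,p3},{p1,p3,p5},{p1,p5,p6},{p2,p4,p5}}
  A4: {{p1},{p3},{p6},{p1,p2},{p1,p3},{p1,p5},{p1,p6},{p2,p3},{p3,p5},{p5,p6},{p1,p2,p3},{p1,p3,p5},{p1,p5,p6}} {{p4},{p2,p4},{p4,p5},{p2,p4,p5}}
  A12: {{p5},{p6},{p1,p5},{p1,p6},{p2,p5},{p3,p5},{p4,p5},{p5,p6},{p1,p3,p5},{p1,p5,p6},{p2,p4,p5}} {{p1,p2},{p1,p2,p3}}
  A13: {{p2},{p5},{p1,p2},{p1,p5},{p2,p3},{p2,p4},{p2,p5},{p3,p5},{p4,p5},{p5,p6},{p1,p2,p3},{p1,p3,p5},{p1,p5,p6},{p2,p4,p5}}
  A14: {{p6},{p1,p5},{p1,p6},{p3,p5},{p5,p6},{p1,p3,p5},{p1,p5,p6}} {{p1,p2},{p2,p3},{p1,p2,p3}} {{p2,p4},{p4,p5},{p2,p4,p5}}
  A23: {{p5},{p1,p5},{p2,p5},{p3,p5},{p4,p5},{p5,p6},{p1,p3,p5},{p1,p5,p6},{p2,p4,p5}} {{p1,p2},{p1,p2,p3}}
  A24: {{p1},{p6},{p1,p2},{p1,p3},{p1,p5},{p1,p6},{p3,p5},{p5,p6},{p1,p2,p3},{p1,p3,p5},{p1,p5,p6}} {{p4,p5},{p2,p4,p5}}
  A34: {{p1,p2},{p2,p3},{p1,p2,p3}} {{p1,p5},{p3,p5},{p5,p6},{p1,p3,p5},{p1,p5,p6}} {{p2,p4},{p4,p5},{p2,p4,p5}}
  A123: {{p5},{p1,p5},{p2,p5},{p3,p5},{p4,p5},{p5,p6},{p1,p3,p5},{p1,p5,p6},{p2,p4,p5}} {{p1,p2},{p1,p2,p3}}
  A124: {{p6},{p1,p5},{p1,p6},{p3,p5},{p5,p6},{p1,p3,p5},{p1,p5,p6}} {{p1,p2},{p1,p2,p3}} {{p4,p5},{p2,p4,p5}}
  A134: {{p1,p2},{p2,p3},{p1,p2,p3}} {{p1,p5},{p3,p5},{p5,p6},{p1,p3,p5},{p1,p5,p6}} {{p2,p4},{p4,p5},{p2,p4,p5}}
  A234: {{p1,p2},{p1,p2,p3}} {{p1,p5},{p3,p5},{p5,p6},{p1,p3,p5},{p1,p5,p6}} {{p4,p5},{p2,p4,p5}}
  A1234: {{p1,p2},{p1,p2,p3}} {{p1,p5},{p3,p5},{p5,p6},{p1,p3,p5},{p1,p5,p6}} {{p4,p5},{p2,p4,p5}}
C dims 5,13,11,3; δ0: rk 4, SNF 1^4; δ1: rk 8, SNF 1^8; δ2: rk 3, SNF 1^3
Ȟ^0 = (5 − 4) − 0 = 1, so Ȟ^0 ≅ Z
Ȟ^1 = (13 − 8) − 4 = 1, so Ȟ^1 ≅ Z
Ȟ^2 = (11 − 3) − 8 = 0, so Ȟ^2 ≅ 0

Ȟ^0 ≅ Z, Ȟ^1 ≅ Z, Ȟ^2 ≅ 0
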